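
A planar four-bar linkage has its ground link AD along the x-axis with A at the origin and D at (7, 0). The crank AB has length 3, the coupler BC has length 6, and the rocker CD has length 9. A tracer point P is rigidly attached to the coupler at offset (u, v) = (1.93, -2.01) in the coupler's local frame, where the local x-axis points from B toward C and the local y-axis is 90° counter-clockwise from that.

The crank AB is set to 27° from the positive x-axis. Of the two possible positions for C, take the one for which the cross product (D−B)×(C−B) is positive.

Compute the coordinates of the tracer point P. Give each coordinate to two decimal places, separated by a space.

A=(0,0), D=(7.00,0)
B = A + 3.00·(cos27°, sin27°) = (2.6730, 1.3620)
|BD| = 4.5363
circle(B,6.00) ∩ circle(D,9.00): a=-2.6919, h=5.3622
  candidates: C₊=(1.7153,7.2850) cross=24.325; C₋=(-1.5046,-2.9447) cross=-24.325
  mode + wants cross > 0 → take C=(1.7153,7.2850) (cross=24.325)
ex = (C−B)/|BC| = (-0.1596,0.9872); ey = (-0.9872,-0.1596)
P = B + 1.93·ex + -2.01·ey = (4.3492,3.5881)

4.35 3.59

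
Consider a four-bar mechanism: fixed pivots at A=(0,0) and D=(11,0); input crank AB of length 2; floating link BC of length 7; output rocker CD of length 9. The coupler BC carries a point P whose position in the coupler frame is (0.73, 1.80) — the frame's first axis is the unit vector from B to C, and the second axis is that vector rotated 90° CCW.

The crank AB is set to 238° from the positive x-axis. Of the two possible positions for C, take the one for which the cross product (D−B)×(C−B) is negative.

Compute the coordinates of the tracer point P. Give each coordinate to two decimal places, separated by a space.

A=(0,0), D=(11.00,0)
B = A + 2.00·(cos238°, sin238°) = (-1.0598, -1.6961)
|BD| = 12.1785
circle(B,7.00) ∩ circle(D,9.00): a=4.7755, h=5.1181
  candidates: C₊=(2.9563,4.0372) cross=62.331; C₋=(4.3819,-6.0992) cross=-62.331
  mode - wants cross < 0 → take C=(4.3819,-6.0992) (cross=-62.331)
ex = (C−B)/|BC| = (0.7774,-0.6290); ey = (0.6290,0.7774)
P = B + 0.73·ex + 1.80·ey = (0.6399,-0.7560)

0.64 -0.76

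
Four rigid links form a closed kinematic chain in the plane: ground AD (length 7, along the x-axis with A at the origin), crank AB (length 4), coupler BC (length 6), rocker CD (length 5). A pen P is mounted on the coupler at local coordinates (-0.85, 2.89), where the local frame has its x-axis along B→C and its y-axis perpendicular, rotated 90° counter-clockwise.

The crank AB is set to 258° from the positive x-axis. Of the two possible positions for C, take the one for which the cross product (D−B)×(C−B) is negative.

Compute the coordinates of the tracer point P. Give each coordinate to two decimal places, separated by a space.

-1.33 -0.94

A=(0,0), D=(7.00,0)
B = A + 4.00·(cos258°, sin258°) = (-0.8316, -3.9126)
|BD| = 8.7546
circle(B,6.00) ∩ circle(D,5.00): a=5.0055, h=3.3083
  candidates: C₊=(2.1677,1.2840) cross=28.962; C₋=(5.1247,-4.6350) cross=-28.962
  mode - wants cross < 0 → take C=(5.1247,-4.6350) (cross=-28.962)
ex = (C−B)/|BC| = (0.9927,-0.1204); ey = (0.1204,0.9927)
P = B + -0.85·ex + 2.89·ey = (-1.3275,-0.9413)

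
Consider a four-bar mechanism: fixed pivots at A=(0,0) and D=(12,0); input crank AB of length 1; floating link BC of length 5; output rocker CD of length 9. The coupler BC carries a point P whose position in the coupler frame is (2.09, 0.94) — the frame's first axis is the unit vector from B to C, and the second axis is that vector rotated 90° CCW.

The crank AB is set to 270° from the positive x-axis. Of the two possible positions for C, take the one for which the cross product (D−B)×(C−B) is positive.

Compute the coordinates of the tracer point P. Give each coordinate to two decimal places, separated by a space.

A=(0,0), D=(12.00,0)
B = A + 1.00·(cos270°, sin270°) = (-0.0000, -1.0000)
|BD| = 12.0416
circle(B,5.00) ∩ circle(D,9.00): a=3.6955, h=3.3680
  candidates: C₊=(3.4031,2.6632) cross=40.556; C₋=(3.9625,-4.0494) cross=-40.556
  mode + wants cross > 0 → take C=(3.4031,2.6632) (cross=40.556)
ex = (C−B)/|BC| = (0.6806,0.7326); ey = (-0.7326,0.6806)
P = B + 2.09·ex + 0.94·ey = (0.7338,1.1710)

0.73 1.17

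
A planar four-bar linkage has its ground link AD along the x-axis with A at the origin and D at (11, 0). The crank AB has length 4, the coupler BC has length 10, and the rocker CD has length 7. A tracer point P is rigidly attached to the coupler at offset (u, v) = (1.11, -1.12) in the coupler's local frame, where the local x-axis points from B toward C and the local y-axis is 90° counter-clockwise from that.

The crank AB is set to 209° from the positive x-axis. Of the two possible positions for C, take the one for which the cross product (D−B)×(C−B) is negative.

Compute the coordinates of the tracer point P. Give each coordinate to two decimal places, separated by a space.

A=(0,0), D=(11.00,0)
B = A + 4.00·(cos209°, sin209°) = (-3.4985, -1.9392)
|BD| = 14.6276
circle(B,10.00) ∩ circle(D,7.00): a=9.0571, h=4.2390
  candidates: C₊=(4.9167,3.4631) cross=62.007; C₋=(6.0406,-4.9401) cross=-62.007
  mode - wants cross < 0 → take C=(6.0406,-4.9401) (cross=-62.007)
ex = (C−B)/|BC| = (0.9539,-0.3001); ey = (0.3001,0.9539)
P = B + 1.11·ex + -1.12·ey = (-2.7757,-3.3407)

-2.78 -3.34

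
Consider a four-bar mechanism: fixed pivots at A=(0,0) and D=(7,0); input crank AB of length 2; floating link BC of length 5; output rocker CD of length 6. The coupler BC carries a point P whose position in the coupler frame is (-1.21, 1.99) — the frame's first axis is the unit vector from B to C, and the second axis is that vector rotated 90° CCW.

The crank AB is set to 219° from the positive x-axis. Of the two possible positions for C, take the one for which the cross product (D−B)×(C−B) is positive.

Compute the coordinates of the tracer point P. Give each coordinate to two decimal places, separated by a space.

A=(0,0), D=(7.00,0)
B = A + 2.00·(cos219°, sin219°) = (-1.5543, -1.2586)
|BD| = 8.6464
circle(B,5.00) ∩ circle(D,6.00): a=3.6871, h=3.3772
  candidates: C₊=(1.6019,2.6193) cross=29.200; C₋=(2.5851,-4.0631) cross=-29.200
  mode + wants cross > 0 → take C=(1.6019,2.6193) (cross=29.200)
ex = (C−B)/|BC| = (0.6312,0.7756); ey = (-0.7756,0.6312)
P = B + -1.21·ex + 1.99·ey = (-3.8615,-0.9409)

-3.86 -0.94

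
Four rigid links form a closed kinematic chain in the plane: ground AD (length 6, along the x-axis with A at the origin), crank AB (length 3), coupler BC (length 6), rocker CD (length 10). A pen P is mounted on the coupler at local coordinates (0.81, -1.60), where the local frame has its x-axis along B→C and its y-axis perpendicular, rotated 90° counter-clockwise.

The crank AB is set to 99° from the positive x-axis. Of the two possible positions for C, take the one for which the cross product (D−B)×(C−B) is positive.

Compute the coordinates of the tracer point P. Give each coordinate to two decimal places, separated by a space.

A=(0,0), D=(6.00,0)
B = A + 3.00·(cos99°, sin99°) = (-0.4693, 2.9631)
|BD| = 7.1156
circle(B,6.00) ∩ circle(D,10.00): a=-0.9394, h=5.9260
  candidates: C₊=(1.1443,8.7420) cross=42.167; C₋=(-3.7911,-2.0335) cross=-42.167
  mode + wants cross > 0 → take C=(1.1443,8.7420) (cross=42.167)
ex = (C−B)/|BC| = (0.2689,0.9632); ey = (-0.9632,0.2689)
P = B + 0.81·ex + -1.60·ey = (1.2896,3.3129)

1.29 3.31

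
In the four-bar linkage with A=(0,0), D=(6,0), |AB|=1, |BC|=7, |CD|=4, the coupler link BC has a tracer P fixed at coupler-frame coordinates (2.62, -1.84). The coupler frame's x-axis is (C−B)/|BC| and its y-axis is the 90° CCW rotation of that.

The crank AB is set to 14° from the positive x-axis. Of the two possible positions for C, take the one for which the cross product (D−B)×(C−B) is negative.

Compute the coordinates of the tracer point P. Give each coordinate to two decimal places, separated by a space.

1.96 -2.80

A=(0,0), D=(6.00,0)
B = A + 1.00·(cos14°, sin14°) = (0.9703, 0.2419)
|BD| = 5.0355
circle(B,7.00) ∩ circle(D,4.00): a=5.7945, h=3.9273
  candidates: C₊=(6.9468,3.8863) cross=19.776; C₋=(6.5694,-3.9593) cross=-19.776
  mode - wants cross < 0 → take C=(6.5694,-3.9593) (cross=-19.776)
ex = (C−B)/|BC| = (0.7999,-0.6002); ey = (0.6002,0.7999)
P = B + 2.62·ex + -1.84·ey = (1.9617,-2.8023)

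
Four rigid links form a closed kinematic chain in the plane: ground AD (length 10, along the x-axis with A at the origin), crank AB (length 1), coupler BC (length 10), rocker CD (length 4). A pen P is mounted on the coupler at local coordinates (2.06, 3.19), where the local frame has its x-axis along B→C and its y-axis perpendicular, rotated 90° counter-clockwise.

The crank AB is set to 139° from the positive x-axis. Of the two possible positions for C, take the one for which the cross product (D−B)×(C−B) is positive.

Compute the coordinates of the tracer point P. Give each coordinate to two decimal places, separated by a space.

0.20 4.33

A=(0,0), D=(10.00,0)
B = A + 1.00·(cos139°, sin139°) = (-0.7547, 0.6561)
|BD| = 10.7747
circle(B,10.00) ∩ circle(D,4.00): a=9.2854, h=3.7124
  candidates: C₊=(8.7395,3.7962) cross=40.000; C₋=(8.2874,-3.6148) cross=-40.000
  mode + wants cross > 0 → take C=(8.7395,3.7962) (cross=40.000)
ex = (C−B)/|BC| = (0.9494,0.3140); ey = (-0.3140,0.9494)
P = B + 2.06·ex + 3.19·ey = (0.1994,4.3316)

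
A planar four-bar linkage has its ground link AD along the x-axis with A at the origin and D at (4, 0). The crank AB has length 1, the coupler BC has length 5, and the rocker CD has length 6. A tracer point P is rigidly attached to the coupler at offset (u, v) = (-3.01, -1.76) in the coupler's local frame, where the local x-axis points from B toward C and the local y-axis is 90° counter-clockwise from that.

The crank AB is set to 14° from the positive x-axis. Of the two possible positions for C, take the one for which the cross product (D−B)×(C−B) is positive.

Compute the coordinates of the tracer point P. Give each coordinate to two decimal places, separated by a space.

A=(0,0), D=(4.00,0)
B = A + 1.00·(cos14°, sin14°) = (0.9703, 0.2419)
|BD| = 3.0393
circle(B,5.00) ∩ circle(D,6.00): a=-0.2899, h=4.9916
  candidates: C₊=(1.0786,5.2407) cross=15.171; C₋=(0.2840,-4.7108) cross=-15.171
  mode + wants cross > 0 → take C=(1.0786,5.2407) (cross=15.171)
ex = (C−B)/|BC| = (0.0217,0.9998); ey = (-0.9998,0.0217)
P = B + -3.01·ex + -1.76·ey = (2.6647,-2.8055)

2.66 -2.81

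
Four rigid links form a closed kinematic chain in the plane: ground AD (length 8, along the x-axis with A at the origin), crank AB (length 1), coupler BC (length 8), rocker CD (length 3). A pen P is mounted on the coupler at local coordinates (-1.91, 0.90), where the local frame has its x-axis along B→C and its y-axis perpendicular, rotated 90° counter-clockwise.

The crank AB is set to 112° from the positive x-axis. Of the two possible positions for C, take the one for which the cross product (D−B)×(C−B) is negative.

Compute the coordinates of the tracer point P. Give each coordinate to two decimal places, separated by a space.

A=(0,0), D=(8.00,0)
B = A + 1.00·(cos112°, sin112°) = (-0.3746, 0.9272)
|BD| = 8.4258
circle(B,8.00) ∩ circle(D,3.00): a=7.4767, h=2.8459
  candidates: C₊=(7.3698,2.9331) cross=23.979; C₋=(6.7435,-2.7242) cross=-23.979
  mode - wants cross < 0 → take C=(6.7435,-2.7242) (cross=-23.979)
ex = (C−B)/|BC| = (0.8898,-0.4564); ey = (0.4564,0.8898)
P = B + -1.91·ex + 0.90·ey = (-1.6633,2.5997)

-1.66 2.60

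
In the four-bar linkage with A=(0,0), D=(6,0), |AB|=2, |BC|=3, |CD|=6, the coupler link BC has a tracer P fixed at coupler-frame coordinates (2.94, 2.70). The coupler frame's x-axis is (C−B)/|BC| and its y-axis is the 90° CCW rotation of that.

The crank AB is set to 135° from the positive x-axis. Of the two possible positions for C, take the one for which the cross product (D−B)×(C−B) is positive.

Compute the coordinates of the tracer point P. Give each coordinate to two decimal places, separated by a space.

-0.74 5.35

A=(0,0), D=(6.00,0)
B = A + 2.00·(cos135°, sin135°) = (-1.4142, 1.4142)
|BD| = 7.5479
circle(B,3.00) ∩ circle(D,6.00): a=1.9854, h=2.2491
  candidates: C₊=(0.9574,3.2515) cross=16.976; C₋=(0.1146,-1.1670) cross=-16.976
  mode + wants cross > 0 → take C=(0.9574,3.2515) (cross=16.976)
ex = (C−B)/|BC| = (0.7905,0.6124); ey = (-0.6124,0.7905)
P = B + 2.94·ex + 2.70·ey = (-0.7436,5.3492)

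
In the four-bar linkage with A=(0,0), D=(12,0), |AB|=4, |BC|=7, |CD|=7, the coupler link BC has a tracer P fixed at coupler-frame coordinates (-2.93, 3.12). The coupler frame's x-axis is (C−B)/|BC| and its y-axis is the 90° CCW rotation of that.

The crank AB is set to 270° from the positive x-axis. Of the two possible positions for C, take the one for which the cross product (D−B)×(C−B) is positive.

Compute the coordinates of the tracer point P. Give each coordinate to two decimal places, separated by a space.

A=(0,0), D=(12.00,0)
B = A + 4.00·(cos270°, sin270°) = (-0.0000, -4.0000)
|BD| = 12.6491
circle(B,7.00) ∩ circle(D,7.00): a=6.3246, h=3.0000
  candidates: C₊=(5.0513,0.8460) cross=37.947; C₋=(6.9487,-4.8460) cross=-37.947
  mode + wants cross > 0 → take C=(5.0513,0.8460) (cross=37.947)
ex = (C−B)/|BC| = (0.7216,0.6923); ey = (-0.6923,0.7216)
P = B + -2.93·ex + 3.12·ey = (-4.2743,-3.7770)

-4.27 -3.78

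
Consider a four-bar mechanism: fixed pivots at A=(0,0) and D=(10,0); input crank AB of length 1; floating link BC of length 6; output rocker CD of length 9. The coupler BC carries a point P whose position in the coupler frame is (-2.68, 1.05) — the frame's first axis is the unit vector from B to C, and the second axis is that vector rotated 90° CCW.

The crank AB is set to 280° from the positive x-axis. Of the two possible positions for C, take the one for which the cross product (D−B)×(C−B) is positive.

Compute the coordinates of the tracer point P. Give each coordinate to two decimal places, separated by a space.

-1.75 -3.12

A=(0,0), D=(10.00,0)
B = A + 1.00·(cos280°, sin280°) = (0.1736, -0.9848)
|BD| = 9.8756
circle(B,6.00) ∩ circle(D,9.00): a=2.6594, h=5.3784
  candidates: C₊=(2.2835,4.6320) cross=53.115; C₋=(3.3562,-6.0712) cross=-53.115
  mode + wants cross > 0 → take C=(2.2835,4.6320) (cross=53.115)
ex = (C−B)/|BC| = (0.3516,0.9361); ey = (-0.9361,0.3516)
P = B + -2.68·ex + 1.05·ey = (-1.7517,-3.1244)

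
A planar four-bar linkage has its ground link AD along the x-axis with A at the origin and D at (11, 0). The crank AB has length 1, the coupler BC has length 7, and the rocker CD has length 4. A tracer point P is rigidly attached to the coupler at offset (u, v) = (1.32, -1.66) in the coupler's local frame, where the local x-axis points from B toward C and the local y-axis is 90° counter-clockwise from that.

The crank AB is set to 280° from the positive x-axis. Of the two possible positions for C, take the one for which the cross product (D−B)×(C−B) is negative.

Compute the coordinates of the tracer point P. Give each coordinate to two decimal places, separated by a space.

A=(0,0), D=(11.00,0)
B = A + 1.00·(cos280°, sin280°) = (0.1736, -0.9848)
|BD| = 10.8711
circle(B,7.00) ∩ circle(D,4.00): a=6.9533, h=0.8071
  candidates: C₊=(7.0253,0.4488) cross=8.774; C₋=(7.1715,-1.1587) cross=-8.774
  mode - wants cross < 0 → take C=(7.1715,-1.1587) (cross=-8.774)
ex = (C−B)/|BC| = (0.9997,-0.0248); ey = (0.0248,0.9997)
P = B + 1.32·ex + -1.66·ey = (1.4520,-2.6771)

1.45 -2.68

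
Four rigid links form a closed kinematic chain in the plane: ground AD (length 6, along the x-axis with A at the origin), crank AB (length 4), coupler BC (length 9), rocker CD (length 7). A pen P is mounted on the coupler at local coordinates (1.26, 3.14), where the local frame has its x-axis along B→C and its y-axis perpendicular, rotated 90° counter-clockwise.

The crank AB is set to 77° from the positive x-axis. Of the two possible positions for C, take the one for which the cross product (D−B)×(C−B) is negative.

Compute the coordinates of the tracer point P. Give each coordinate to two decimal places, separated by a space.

4.08 2.74

A=(0,0), D=(6.00,0)
B = A + 4.00·(cos77°, sin77°) = (0.8998, 3.8975)
|BD| = 6.4189
circle(B,9.00) ∩ circle(D,7.00): a=5.7021, h=6.9632
  candidates: C₊=(9.6584,5.9679) cross=44.696; C₋=(1.2025,-5.0974) cross=-44.696
  mode - wants cross < 0 → take C=(1.2025,-5.0974) (cross=-44.696)
ex = (C−B)/|BC| = (0.0336,-0.9994); ey = (0.9994,0.0336)
P = B + 1.26·ex + 3.14·ey = (4.0804,2.7438)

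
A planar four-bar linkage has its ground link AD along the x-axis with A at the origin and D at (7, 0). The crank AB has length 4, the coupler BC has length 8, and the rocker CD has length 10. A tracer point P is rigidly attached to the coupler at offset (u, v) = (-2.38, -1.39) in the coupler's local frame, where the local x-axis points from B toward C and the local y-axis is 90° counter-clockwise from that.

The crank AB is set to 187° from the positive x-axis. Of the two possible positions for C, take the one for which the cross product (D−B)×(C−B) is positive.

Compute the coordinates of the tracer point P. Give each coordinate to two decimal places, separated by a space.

-3.78 -3.24

A=(0,0), D=(7.00,0)
B = A + 4.00·(cos187°, sin187°) = (-3.9702, -0.4875)
|BD| = 10.9810
circle(B,8.00) ∩ circle(D,10.00): a=3.8513, h=7.0119
  candidates: C₊=(-0.4339,6.6885) cross=76.998; C₋=(0.1886,-7.3215) cross=-76.998
  mode + wants cross > 0 → take C=(-0.4339,6.6885) (cross=76.998)
ex = (C−B)/|BC| = (0.4420,0.8970); ey = (-0.8970,0.4420)
P = B + -2.38·ex + -1.39·ey = (-3.7754,-3.2368)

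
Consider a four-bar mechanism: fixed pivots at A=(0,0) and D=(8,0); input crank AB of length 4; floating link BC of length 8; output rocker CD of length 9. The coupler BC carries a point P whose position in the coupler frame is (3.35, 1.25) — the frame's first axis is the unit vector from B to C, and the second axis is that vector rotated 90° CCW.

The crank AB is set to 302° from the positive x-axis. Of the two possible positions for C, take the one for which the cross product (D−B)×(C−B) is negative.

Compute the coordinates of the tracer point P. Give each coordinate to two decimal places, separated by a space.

A=(0,0), D=(8.00,0)
B = A + 4.00·(cos302°, sin302°) = (2.1197, -3.3922)
|BD| = 6.7886
circle(B,8.00) ∩ circle(D,9.00): a=2.1422, h=7.7079
  candidates: C₊=(0.1237,4.3548) cross=52.326; C₋=(7.8268,-8.9983) cross=-52.326
  mode - wants cross < 0 → take C=(7.8268,-8.9983) (cross=-52.326)
ex = (C−B)/|BC| = (0.7134,-0.7008); ey = (0.7008,0.7134)
P = B + 3.35·ex + 1.25·ey = (5.3855,-4.8480)

5.39 -4.85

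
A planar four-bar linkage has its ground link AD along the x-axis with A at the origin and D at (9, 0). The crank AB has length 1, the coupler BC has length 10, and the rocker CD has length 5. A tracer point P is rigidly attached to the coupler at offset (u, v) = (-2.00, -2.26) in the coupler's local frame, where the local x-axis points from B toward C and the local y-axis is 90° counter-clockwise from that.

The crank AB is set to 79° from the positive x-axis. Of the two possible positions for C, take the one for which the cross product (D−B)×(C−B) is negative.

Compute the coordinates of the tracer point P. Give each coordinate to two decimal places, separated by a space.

-2.76 0.35

A=(0,0), D=(9.00,0)
B = A + 1.00·(cos79°, sin79°) = (0.1908, 0.9816)
|BD| = 8.8637
circle(B,10.00) ∩ circle(D,5.00): a=8.6626, h=4.9960
  candidates: C₊=(9.3534,4.9875) cross=44.283; C₋=(8.2468,-4.9429) cross=-44.283
  mode - wants cross < 0 → take C=(8.2468,-4.9429) (cross=-44.283)
ex = (C−B)/|BC| = (0.8056,-0.5925); ey = (0.5925,0.8056)
P = B + -2.00·ex + -2.26·ey = (-2.7593,0.3459)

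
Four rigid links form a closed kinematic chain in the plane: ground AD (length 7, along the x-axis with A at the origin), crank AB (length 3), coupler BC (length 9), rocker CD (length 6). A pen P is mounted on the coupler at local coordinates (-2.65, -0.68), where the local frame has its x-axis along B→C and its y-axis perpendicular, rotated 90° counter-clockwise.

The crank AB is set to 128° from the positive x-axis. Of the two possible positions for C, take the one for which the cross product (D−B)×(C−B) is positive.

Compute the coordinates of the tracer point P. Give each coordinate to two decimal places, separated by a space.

-4.00 0.68

A=(0,0), D=(7.00,0)
B = A + 3.00·(cos128°, sin128°) = (-1.8470, 2.3640)
|BD| = 9.1574
circle(B,9.00) ∩ circle(D,6.00): a=7.0357, h=5.6124
  candidates: C₊=(6.3991,5.9698) cross=51.395; C₋=(3.5014,-4.8744) cross=-51.395
  mode + wants cross > 0 → take C=(6.3991,5.9698) (cross=51.395)
ex = (C−B)/|BC| = (0.9162,0.4006); ey = (-0.4006,0.9162)
P = B + -2.65·ex + -0.68·ey = (-4.0026,0.6793)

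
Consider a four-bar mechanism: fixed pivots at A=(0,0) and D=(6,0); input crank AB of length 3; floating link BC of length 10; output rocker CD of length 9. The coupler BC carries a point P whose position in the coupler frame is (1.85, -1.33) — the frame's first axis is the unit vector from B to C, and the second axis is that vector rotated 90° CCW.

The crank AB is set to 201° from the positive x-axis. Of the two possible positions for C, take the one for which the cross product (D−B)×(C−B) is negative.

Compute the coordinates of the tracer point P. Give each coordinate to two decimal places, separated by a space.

A=(0,0), D=(6.00,0)
B = A + 3.00·(cos201°, sin201°) = (-2.8007, -1.0751)
|BD| = 8.8662
circle(B,10.00) ∩ circle(D,9.00): a=5.5046, h=8.3486
  candidates: C₊=(1.6509,7.8794) cross=74.020; C₋=(3.6756,-8.6947) cross=-74.020
  mode - wants cross < 0 → take C=(3.6756,-8.6947) (cross=-74.020)
ex = (C−B)/|BC| = (0.6476,-0.7620); ey = (0.7620,0.6476)
P = B + 1.85·ex + -1.33·ey = (-2.6160,-3.3461)

-2.62 -3.35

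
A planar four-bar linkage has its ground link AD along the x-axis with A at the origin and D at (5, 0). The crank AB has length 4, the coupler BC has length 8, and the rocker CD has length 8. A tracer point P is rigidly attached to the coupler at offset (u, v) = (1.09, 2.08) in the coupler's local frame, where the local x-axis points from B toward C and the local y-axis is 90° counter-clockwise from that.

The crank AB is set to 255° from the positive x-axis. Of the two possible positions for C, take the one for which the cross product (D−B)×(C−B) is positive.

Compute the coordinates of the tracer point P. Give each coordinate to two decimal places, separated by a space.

A=(0,0), D=(5.00,0)
B = A + 4.00·(cos255°, sin255°) = (-1.0353, -3.8637)
|BD| = 7.1661
circle(B,8.00) ∩ circle(D,8.00): a=3.5830, h=7.1527
  candidates: C₊=(-1.8742,4.0922) cross=51.257; C₋=(5.8389,-7.9559) cross=-51.257
  mode + wants cross > 0 → take C=(-1.8742,4.0922) (cross=51.257)
ex = (C−B)/|BC| = (-0.1049,0.9945); ey = (-0.9945,-0.1049)
P = B + 1.09·ex + 2.08·ey = (-3.2181,-2.9978)

-3.22 -3.00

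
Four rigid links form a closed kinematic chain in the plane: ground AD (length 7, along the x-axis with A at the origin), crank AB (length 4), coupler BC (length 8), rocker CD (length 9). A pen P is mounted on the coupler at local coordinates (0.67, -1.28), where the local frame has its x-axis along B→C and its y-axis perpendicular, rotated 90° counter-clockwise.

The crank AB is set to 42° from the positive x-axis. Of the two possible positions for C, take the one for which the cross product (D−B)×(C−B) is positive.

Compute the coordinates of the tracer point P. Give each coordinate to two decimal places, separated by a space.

4.39 2.41

A=(0,0), D=(7.00,0)
B = A + 4.00·(cos42°, sin42°) = (2.9726, 2.6765)
|BD| = 4.8357
circle(B,8.00) ∩ circle(D,9.00): a=0.6601, h=7.9727
  candidates: C₊=(7.9352,8.9513) cross=38.554; C₋=(-0.8905,-4.3289) cross=-38.554
  mode + wants cross > 0 → take C=(7.9352,8.9513) (cross=38.554)
ex = (C−B)/|BC| = (0.6203,0.7843); ey = (-0.7843,0.6203)
P = B + 0.67·ex + -1.28·ey = (4.3922,2.4080)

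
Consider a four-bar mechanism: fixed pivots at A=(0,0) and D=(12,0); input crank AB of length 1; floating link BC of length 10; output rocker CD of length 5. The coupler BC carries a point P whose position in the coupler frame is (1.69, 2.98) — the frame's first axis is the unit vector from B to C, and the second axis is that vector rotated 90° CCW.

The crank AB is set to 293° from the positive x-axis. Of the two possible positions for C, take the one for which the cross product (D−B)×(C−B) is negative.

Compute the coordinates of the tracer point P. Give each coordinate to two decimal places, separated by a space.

3.03 1.27

A=(0,0), D=(12.00,0)
B = A + 1.00·(cos293°, sin293°) = (0.3907, -0.9205)
|BD| = 11.6457
circle(B,10.00) ∩ circle(D,5.00): a=9.0429, h=4.2691
  candidates: C₊=(9.0679,4.0500) cross=49.717; C₋=(9.7428,-4.4615) cross=-49.717
  mode - wants cross < 0 → take C=(9.7428,-4.4615) (cross=-49.717)
ex = (C−B)/|BC| = (0.9352,-0.3541); ey = (0.3541,0.9352)
P = B + 1.69·ex + 2.98·ey = (3.0265,1.2680)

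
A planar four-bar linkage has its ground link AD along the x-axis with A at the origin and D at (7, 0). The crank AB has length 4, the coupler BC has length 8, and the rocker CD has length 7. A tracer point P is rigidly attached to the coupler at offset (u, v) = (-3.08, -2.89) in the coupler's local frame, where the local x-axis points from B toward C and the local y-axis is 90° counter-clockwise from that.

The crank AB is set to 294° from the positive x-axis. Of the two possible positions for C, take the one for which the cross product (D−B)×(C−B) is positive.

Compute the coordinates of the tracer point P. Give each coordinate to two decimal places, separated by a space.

A=(0,0), D=(7.00,0)
B = A + 4.00·(cos294°, sin294°) = (1.6269, -3.6542)
|BD| = 6.4979
circle(B,8.00) ∩ circle(D,7.00): a=4.4032, h=6.6792
  candidates: C₊=(1.5117,4.3450) cross=43.401; C₋=(9.0240,-6.7010) cross=-43.401
  mode + wants cross > 0 → take C=(1.5117,4.3450) (cross=43.401)
ex = (C−B)/|BC| = (-0.0144,0.9999); ey = (-0.9999,-0.0144)
P = B + -3.08·ex + -2.89·ey = (4.5610,-6.6922)

4.56 -6.69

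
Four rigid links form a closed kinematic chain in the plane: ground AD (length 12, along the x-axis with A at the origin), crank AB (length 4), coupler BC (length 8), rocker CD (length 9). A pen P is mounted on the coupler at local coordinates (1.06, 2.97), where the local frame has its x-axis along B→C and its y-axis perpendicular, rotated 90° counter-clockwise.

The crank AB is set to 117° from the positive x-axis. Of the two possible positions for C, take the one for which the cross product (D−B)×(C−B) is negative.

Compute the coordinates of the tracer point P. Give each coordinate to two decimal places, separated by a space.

1.13 4.68

A=(0,0), D=(12.00,0)
B = A + 4.00·(cos117°, sin117°) = (-1.8160, 3.5640)
|BD| = 14.2683
circle(B,8.00) ∩ circle(D,9.00): a=6.5384, h=4.6097
  candidates: C₊=(5.6666,6.3944) cross=65.772; C₋=(3.3637,-2.5328) cross=-65.772
  mode - wants cross < 0 → take C=(3.3637,-2.5328) (cross=-65.772)
ex = (C−B)/|BC| = (0.6475,-0.7621); ey = (0.7621,0.6475)
P = B + 1.06·ex + 2.97·ey = (1.1338,4.6792)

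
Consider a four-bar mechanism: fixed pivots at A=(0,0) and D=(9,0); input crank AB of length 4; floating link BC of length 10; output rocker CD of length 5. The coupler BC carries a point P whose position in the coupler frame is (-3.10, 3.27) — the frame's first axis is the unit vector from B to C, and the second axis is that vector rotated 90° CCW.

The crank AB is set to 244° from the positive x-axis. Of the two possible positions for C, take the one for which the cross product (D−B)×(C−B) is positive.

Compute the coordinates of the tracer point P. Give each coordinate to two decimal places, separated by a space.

A=(0,0), D=(9.00,0)
B = A + 4.00·(cos244°, sin244°) = (-1.7535, -3.5952)
|BD| = 11.3386
circle(B,10.00) ∩ circle(D,5.00): a=8.9766, h=4.4069
  candidates: C₊=(5.3626,3.4306) cross=49.968; C₋=(8.1572,-4.9285) cross=-49.968
  mode + wants cross > 0 → take C=(5.3626,3.4306) (cross=49.968)
ex = (C−B)/|BC| = (0.7116,0.7026); ey = (-0.7026,0.7116)
P = B + -3.10·ex + 3.27·ey = (-6.2569,-3.4462)

-6.26 -3.45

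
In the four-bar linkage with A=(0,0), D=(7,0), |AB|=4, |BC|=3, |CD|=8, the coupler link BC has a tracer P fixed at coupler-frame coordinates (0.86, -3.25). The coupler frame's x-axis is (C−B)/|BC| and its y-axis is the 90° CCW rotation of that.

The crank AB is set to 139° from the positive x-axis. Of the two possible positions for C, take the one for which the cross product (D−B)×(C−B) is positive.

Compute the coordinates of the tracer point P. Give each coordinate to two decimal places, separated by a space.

-1.19 -0.20

A=(0,0), D=(7.00,0)
B = A + 4.00·(cos139°, sin139°) = (-3.0188, 2.6242)
|BD| = 10.3568
circle(B,3.00) ∩ circle(D,8.00): a=2.5232, h=1.6229
  candidates: C₊=(-0.1668,3.5548) cross=16.808; C₋=(-0.9892,0.4150) cross=-16.808
  mode + wants cross > 0 → take C=(-0.1668,3.5548) (cross=16.808)
ex = (C−B)/|BC| = (0.9507,0.3102); ey = (-0.3102,0.9507)
P = B + 0.86·ex + -3.25·ey = (-1.1931,-0.1987)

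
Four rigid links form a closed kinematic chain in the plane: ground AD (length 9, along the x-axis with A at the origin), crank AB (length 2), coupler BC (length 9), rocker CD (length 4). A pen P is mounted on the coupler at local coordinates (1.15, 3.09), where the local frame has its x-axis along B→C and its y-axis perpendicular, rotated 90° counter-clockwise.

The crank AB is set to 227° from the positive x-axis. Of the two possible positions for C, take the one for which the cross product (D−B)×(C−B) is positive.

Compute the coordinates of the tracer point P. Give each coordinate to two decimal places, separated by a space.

-1.92 1.79

A=(0,0), D=(9.00,0)
B = A + 2.00·(cos227°, sin227°) = (-1.3640, -1.4627)
|BD| = 10.4667
circle(B,9.00) ∩ circle(D,4.00): a=8.3384, h=3.3868
  candidates: C₊=(6.4193,3.0562) cross=35.449; C₋=(7.3659,-3.6510) cross=-35.449
  mode + wants cross > 0 → take C=(6.4193,3.0562) (cross=35.449)
ex = (C−B)/|BC| = (0.8648,0.5021); ey = (-0.5021,0.8648)
P = B + 1.15·ex + 3.09·ey = (-1.9209,1.7870)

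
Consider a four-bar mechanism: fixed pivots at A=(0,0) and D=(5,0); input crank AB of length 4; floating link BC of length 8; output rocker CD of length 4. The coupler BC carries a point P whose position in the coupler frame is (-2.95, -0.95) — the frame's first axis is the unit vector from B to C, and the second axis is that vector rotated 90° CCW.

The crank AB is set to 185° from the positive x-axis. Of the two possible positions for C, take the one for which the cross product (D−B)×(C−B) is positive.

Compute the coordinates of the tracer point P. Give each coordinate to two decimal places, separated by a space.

A=(0,0), D=(5.00,0)
B = A + 4.00·(cos185°, sin185°) = (-3.9848, -0.3486)
|BD| = 8.9915
circle(B,8.00) ∩ circle(D,4.00): a=7.1649, h=3.5586
  candidates: C₊=(3.0368,3.4851) cross=31.997; C₋=(3.3128,-3.6267) cross=-31.997
  mode + wants cross > 0 → take C=(3.0368,3.4851) (cross=31.997)
ex = (C−B)/|BC| = (0.8777,0.4792); ey = (-0.4792,0.8777)
P = B + -2.95·ex + -0.95·ey = (-6.1187,-2.5961)

-6.12 -2.60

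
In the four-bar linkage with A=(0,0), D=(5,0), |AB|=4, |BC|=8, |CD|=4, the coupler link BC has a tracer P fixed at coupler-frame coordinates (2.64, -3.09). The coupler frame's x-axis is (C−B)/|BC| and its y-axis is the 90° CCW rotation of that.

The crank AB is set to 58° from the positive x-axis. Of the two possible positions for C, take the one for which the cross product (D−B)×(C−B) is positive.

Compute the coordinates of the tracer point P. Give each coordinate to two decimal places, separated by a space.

2.73 -0.63

A=(0,0), D=(5.00,0)
B = A + 4.00·(cos58°, sin58°) = (2.1197, 3.3922)
|BD| = 4.4501
circle(B,8.00) ∩ circle(D,4.00): a=7.6182, h=2.4419
  candidates: C₊=(8.9120,-0.8344) cross=10.867; C₋=(5.1891,-3.9955) cross=-10.867
  mode + wants cross > 0 → take C=(8.9120,-0.8344) (cross=10.867)
ex = (C−B)/|BC| = (0.8490,-0.5283); ey = (0.5283,0.8490)
P = B + 2.64·ex + -3.09·ey = (2.7286,-0.6261)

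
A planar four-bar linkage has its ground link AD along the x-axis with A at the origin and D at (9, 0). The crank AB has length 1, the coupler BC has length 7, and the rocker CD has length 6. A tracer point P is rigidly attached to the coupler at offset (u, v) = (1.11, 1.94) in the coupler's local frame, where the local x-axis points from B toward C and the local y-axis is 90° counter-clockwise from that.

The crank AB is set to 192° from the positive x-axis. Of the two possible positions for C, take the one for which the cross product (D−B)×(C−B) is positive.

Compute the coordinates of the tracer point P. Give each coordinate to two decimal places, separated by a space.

-1.28 2.01

A=(0,0), D=(9.00,0)
B = A + 1.00·(cos192°, sin192°) = (-0.9781, -0.2079)
|BD| = 9.9803
circle(B,7.00) ∩ circle(D,6.00): a=5.6414, h=4.1442
  candidates: C₊=(4.5757,4.0529) cross=41.360; C₋=(4.7484,-4.2337) cross=-41.360
  mode + wants cross > 0 → take C=(4.5757,4.0529) (cross=41.360)
ex = (C−B)/|BC| = (0.7934,0.6087); ey = (-0.6087,0.7934)
P = B + 1.11·ex + 1.94·ey = (-1.2783,2.0069)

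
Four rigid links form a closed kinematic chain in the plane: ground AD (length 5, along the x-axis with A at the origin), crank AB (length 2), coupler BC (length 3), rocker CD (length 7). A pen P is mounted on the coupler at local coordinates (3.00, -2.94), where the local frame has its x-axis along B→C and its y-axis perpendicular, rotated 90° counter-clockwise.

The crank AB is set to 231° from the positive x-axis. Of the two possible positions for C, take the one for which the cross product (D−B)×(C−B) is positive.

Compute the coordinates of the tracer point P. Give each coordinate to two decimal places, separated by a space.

1.02 1.98

A=(0,0), D=(5.00,0)
B = A + 2.00·(cos231°, sin231°) = (-1.2586, -1.5543)
|BD| = 6.4488
circle(B,3.00) ∩ circle(D,7.00): a=0.1230, h=2.9975
  candidates: C₊=(-1.8617,1.3845) cross=19.330; C₋=(-0.4168,-4.4338) cross=-19.330
  mode + wants cross > 0 → take C=(-1.8617,1.3845) (cross=19.330)
ex = (C−B)/|BC| = (-0.2010,0.9796); ey = (-0.9796,-0.2010)
P = B + 3.00·ex + -2.94·ey = (1.0183,1.9755)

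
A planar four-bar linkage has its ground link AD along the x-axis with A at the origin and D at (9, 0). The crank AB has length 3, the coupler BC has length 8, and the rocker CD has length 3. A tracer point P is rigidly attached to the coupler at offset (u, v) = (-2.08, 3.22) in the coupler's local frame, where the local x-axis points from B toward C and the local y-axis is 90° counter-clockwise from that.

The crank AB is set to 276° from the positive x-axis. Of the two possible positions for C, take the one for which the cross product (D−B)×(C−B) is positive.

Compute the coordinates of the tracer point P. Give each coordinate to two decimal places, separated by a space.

A=(0,0), D=(9.00,0)
B = A + 3.00·(cos276°, sin276°) = (0.3136, -2.9836)
|BD| = 9.1845
circle(B,8.00) ∩ circle(D,3.00): a=7.5864, h=2.5389
  candidates: C₊=(6.6638,1.8821) cross=23.319; C₋=(8.3133,-2.9204) cross=-23.319
  mode + wants cross > 0 → take C=(6.6638,1.8821) (cross=23.319)
ex = (C−B)/|BC| = (0.7938,0.6082); ey = (-0.6082,0.7938)
P = B + -2.08·ex + 3.22·ey = (-3.2959,-1.6927)

-3.30 -1.69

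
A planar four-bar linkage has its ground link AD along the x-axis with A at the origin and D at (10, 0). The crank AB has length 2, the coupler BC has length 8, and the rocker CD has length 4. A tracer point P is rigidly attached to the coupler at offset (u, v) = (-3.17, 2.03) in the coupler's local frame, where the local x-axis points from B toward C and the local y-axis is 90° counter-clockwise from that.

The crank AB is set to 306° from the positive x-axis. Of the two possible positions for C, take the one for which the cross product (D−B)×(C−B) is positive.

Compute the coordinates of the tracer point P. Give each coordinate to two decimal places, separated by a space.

A=(0,0), D=(10.00,0)
B = A + 2.00·(cos306°, sin306°) = (1.1756, -1.6180)
|BD| = 8.9715
circle(B,8.00) ∩ circle(D,4.00): a=7.1609, h=3.5667
  candidates: C₊=(7.5758,3.1817) cross=31.999; C₋=(8.8623,-3.8348) cross=-31.999
  mode + wants cross > 0 → take C=(7.5758,3.1817) (cross=31.999)
ex = (C−B)/|BC| = (0.8000,0.6000); ey = (-0.6000,0.8000)
P = B + -3.17·ex + 2.03·ey = (-2.5784,-1.8959)

-2.58 -1.90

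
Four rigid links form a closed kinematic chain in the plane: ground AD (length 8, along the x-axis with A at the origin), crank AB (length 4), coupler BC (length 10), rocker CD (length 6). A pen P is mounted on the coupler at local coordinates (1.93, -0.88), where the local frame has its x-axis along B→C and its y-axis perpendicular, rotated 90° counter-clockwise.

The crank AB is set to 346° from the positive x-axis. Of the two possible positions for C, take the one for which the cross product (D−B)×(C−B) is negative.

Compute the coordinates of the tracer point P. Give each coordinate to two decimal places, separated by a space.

5.79 -1.89

A=(0,0), D=(8.00,0)
B = A + 4.00·(cos346°, sin346°) = (3.8812, -0.9677)
|BD| = 4.2310
circle(B,10.00) ∩ circle(D,6.00): a=9.6788, h=2.5143
  candidates: C₊=(12.7284,3.6936) cross=10.638; C₋=(13.8784,-1.2016) cross=-10.638
  mode - wants cross < 0 → take C=(13.8784,-1.2016) (cross=-10.638)
ex = (C−B)/|BC| = (0.9997,-0.0234); ey = (0.0234,0.9997)
P = B + 1.93·ex + -0.88·ey = (5.7901,-1.8926)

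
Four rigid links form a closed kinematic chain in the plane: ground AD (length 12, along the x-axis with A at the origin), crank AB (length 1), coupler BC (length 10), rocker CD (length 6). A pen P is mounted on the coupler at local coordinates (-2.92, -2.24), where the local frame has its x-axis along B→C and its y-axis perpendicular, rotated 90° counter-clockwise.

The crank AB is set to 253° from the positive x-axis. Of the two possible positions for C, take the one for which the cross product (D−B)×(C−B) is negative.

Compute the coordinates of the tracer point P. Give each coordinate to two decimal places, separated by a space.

-3.88 -1.79

A=(0,0), D=(12.00,0)
B = A + 1.00·(cos253°, sin253°) = (-0.2924, -0.9563)
|BD| = 12.3295
circle(B,10.00) ∩ circle(D,6.00): a=8.7602, h=4.8228
  candidates: C₊=(8.0673,4.5315) cross=59.463; C₋=(8.8155,-5.0851) cross=-59.463
  mode - wants cross < 0 → take C=(8.8155,-5.0851) (cross=-59.463)
ex = (C−B)/|BC| = (0.9108,-0.4129); ey = (0.4129,0.9108)
P = B + -2.92·ex + -2.24·ey = (-3.8767,-1.7908)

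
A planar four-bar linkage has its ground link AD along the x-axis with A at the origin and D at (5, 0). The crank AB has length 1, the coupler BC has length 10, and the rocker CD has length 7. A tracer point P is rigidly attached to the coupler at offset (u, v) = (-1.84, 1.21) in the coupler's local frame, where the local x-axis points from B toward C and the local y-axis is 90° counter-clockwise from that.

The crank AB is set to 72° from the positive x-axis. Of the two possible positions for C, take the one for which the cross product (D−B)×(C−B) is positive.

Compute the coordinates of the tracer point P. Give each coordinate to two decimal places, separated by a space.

-1.88 1.16

A=(0,0), D=(5.00,0)
B = A + 1.00·(cos72°, sin72°) = (0.3090, 0.9511)
|BD| = 4.7864
circle(B,10.00) ∩ circle(D,7.00): a=7.7208, h=6.3553
  candidates: C₊=(9.1386,5.6455) cross=30.419; C₋=(6.6131,-6.8116) cross=-30.419
  mode + wants cross > 0 → take C=(9.1386,5.6455) (cross=30.419)
ex = (C−B)/|BC| = (0.8830,0.4694); ey = (-0.4694,0.8830)
P = B + -1.84·ex + 1.21·ey = (-1.8837,1.1557)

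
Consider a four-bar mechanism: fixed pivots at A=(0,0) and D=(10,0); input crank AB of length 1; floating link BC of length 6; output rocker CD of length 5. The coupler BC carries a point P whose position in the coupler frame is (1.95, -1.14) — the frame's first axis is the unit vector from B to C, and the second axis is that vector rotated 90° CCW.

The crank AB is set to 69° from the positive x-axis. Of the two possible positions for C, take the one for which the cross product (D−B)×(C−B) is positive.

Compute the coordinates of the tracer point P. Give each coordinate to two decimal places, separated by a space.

2.58 0.53

A=(0,0), D=(10.00,0)
B = A + 1.00·(cos69°, sin69°) = (0.3584, 0.9336)
|BD| = 9.6867
circle(B,6.00) ∩ circle(D,5.00): a=5.4111, h=2.5922
  candidates: C₊=(5.9942,2.9922) cross=25.110; C₋=(5.4945,-2.1681) cross=-25.110
  mode + wants cross > 0 → take C=(5.9942,2.9922) (cross=25.110)
ex = (C−B)/|BC| = (0.9393,0.3431); ey = (-0.3431,0.9393)
P = B + 1.95·ex + -1.14·ey = (2.5811,0.5318)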